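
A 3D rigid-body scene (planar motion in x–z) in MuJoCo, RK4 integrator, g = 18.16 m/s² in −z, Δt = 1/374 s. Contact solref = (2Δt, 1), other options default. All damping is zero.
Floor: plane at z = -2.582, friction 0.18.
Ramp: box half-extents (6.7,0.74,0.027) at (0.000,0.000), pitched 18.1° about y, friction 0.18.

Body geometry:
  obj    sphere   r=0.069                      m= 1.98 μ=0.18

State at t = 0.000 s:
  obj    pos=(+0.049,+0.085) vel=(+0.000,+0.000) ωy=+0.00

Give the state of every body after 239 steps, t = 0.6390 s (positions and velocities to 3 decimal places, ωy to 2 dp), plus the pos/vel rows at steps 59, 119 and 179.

State at t = 0.6390 s:
  obj    pos=(+0.831,-0.171) vel=(+2.448,-0.800) ωy=+37.32

Key-timestep trajectory:
   step    t(s)  obj.x    obj.z    obj.vx   obj.vz 
     59  0.1578   +0.097  +0.069  +0.604  -0.198
    119  0.3182   +0.243  +0.022  +1.219  -0.398
    179  0.4786   +0.488  -0.058  +1.833  -0.599


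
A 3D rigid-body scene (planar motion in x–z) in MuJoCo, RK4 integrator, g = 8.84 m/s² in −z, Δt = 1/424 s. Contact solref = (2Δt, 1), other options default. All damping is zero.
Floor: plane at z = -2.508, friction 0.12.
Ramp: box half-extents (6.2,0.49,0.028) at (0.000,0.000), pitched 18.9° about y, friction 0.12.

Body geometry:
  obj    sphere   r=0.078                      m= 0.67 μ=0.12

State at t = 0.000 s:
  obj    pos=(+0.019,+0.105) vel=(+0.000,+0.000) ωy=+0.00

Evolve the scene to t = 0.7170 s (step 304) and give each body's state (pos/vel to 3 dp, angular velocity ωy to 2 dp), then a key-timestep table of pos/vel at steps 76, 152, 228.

State at t = 0.7170 s:
  obj    pos=(+0.517,-0.065) vel=(+1.387,-0.475) ωy=+18.80

Key-timestep trajectory:
   step    t(s)  obj.x    obj.z    obj.vx   obj.vz 
     76  0.1792   +0.050  +0.095  +0.347  -0.119
    152  0.3585   +0.144  +0.063  +0.694  -0.238
    228  0.5377   +0.299  +0.010  +1.041  -0.356


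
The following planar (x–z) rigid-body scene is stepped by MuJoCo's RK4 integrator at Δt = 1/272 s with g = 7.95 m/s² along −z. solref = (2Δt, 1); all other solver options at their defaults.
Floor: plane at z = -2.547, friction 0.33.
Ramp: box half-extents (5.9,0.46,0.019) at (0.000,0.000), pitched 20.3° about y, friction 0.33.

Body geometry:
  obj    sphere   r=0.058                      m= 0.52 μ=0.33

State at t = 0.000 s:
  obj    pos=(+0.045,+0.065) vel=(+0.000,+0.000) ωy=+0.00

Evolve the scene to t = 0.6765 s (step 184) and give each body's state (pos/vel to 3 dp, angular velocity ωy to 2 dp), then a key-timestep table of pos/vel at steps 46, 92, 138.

State at t = 0.6765 s:
  obj    pos=(+0.468,-0.091) vel=(+1.250,-0.462) ωy=+22.97

Key-timestep trajectory:
   step    t(s)  obj.x    obj.z    obj.vx   obj.vz 
     46  0.1691   +0.072  +0.056  +0.313  -0.116
     92  0.3382   +0.151  +0.026  +0.625  -0.231
    138  0.5074   +0.283  -0.023  +0.938  -0.347


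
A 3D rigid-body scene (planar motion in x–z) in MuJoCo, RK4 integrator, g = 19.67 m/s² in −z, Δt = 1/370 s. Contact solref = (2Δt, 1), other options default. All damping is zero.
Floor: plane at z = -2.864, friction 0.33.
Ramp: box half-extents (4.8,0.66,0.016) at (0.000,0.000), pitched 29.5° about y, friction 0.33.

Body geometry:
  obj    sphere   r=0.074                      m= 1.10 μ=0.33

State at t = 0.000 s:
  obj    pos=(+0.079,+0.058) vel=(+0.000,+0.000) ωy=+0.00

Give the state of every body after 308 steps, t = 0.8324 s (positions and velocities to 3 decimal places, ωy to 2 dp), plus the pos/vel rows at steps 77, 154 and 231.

State at t = 0.8324 s:
  obj    pos=(+2.166,-1.122) vel=(+5.013,-2.836) ωy=+77.82

Key-timestep trajectory:
   step    t(s)  obj.x    obj.z    obj.vx   obj.vz 
     77  0.2081   +0.210  -0.015  +1.253  -0.709
    154  0.4162   +0.601  -0.237  +2.506  -1.418
    231  0.6243   +1.253  -0.605  +3.760  -2.127


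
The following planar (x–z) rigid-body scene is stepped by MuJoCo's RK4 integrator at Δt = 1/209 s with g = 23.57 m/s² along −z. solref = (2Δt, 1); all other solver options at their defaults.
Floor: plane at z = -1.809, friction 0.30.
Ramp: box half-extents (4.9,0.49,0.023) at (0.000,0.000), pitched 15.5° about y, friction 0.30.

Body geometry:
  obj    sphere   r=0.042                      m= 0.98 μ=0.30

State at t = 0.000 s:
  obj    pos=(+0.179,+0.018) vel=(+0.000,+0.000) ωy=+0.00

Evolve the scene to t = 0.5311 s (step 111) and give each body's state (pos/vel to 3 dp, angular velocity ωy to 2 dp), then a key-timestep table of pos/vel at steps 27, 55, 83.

State at t = 0.5311 s:
  obj    pos=(+0.790,-0.152) vel=(+2.303,-0.639) ωy=+56.88

Key-timestep trajectory:
   step    t(s)  obj.x    obj.z    obj.vx   obj.vz 
     27  0.1292   +0.215  +0.008  +0.560  -0.155
     55  0.2632   +0.329  -0.024  +1.141  -0.316
     83  0.3971   +0.521  -0.077  +1.722  -0.477


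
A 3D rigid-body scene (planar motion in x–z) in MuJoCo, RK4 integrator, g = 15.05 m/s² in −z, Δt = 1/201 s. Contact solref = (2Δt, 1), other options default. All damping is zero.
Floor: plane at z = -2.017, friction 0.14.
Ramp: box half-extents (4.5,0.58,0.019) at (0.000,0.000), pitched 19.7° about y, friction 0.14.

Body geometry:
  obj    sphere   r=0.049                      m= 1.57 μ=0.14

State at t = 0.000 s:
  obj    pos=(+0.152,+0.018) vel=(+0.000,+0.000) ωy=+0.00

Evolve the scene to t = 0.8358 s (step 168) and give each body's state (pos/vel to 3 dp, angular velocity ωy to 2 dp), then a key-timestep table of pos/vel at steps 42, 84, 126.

State at t = 0.8358 s:
  obj    pos=(+1.344,-0.409) vel=(+2.852,-1.021) ωy=+61.79

Key-timestep trajectory:
   step    t(s)  obj.x    obj.z    obj.vx   obj.vz 
     42  0.2090   +0.227  -0.009  +0.713  -0.255
     84  0.4179   +0.450  -0.089  +1.426  -0.511
    126  0.6269   +0.822  -0.222  +2.139  -0.766


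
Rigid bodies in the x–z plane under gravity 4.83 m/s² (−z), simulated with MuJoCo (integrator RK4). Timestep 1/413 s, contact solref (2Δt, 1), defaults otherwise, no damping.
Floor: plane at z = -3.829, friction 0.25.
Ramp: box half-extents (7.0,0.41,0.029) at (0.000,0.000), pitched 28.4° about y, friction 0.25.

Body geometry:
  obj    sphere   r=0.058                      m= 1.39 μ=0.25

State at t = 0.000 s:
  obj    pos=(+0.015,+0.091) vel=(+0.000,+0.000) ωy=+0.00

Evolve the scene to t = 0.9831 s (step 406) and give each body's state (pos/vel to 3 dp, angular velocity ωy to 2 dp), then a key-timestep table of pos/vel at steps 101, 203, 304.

State at t = 0.9831 s:
  obj    pos=(+0.712,-0.286) vel=(+1.419,-0.767) ωy=+27.81

Key-timestep trajectory:
   step    t(s)  obj.x    obj.z    obj.vx   obj.vz 
    101  0.2446   +0.058  +0.067  +0.353  -0.191
    203  0.4915   +0.189  -0.003  +0.710  -0.384
    304  0.7361   +0.406  -0.121  +1.063  -0.575


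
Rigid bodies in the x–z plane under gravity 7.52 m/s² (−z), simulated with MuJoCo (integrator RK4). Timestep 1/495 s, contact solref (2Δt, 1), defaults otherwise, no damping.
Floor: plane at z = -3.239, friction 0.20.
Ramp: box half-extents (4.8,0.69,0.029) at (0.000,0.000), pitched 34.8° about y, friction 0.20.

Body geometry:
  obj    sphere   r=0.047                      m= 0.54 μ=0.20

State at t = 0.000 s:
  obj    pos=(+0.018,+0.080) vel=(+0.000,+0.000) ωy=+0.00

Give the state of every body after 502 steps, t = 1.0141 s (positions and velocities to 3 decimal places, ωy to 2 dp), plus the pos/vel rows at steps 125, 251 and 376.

State at t = 1.0141 s:
  obj    pos=(+1.313,-0.820) vel=(+2.553,-1.774) ωy=+66.14

Key-timestep trajectory:
   step    t(s)  obj.x    obj.z    obj.vx   obj.vz 
    125  0.2525   +0.098  +0.024  +0.634  -0.447
    251  0.5071   +0.342  -0.145  +1.277  -0.887
    376  0.7596   +0.744  -0.425  +1.912  -1.329


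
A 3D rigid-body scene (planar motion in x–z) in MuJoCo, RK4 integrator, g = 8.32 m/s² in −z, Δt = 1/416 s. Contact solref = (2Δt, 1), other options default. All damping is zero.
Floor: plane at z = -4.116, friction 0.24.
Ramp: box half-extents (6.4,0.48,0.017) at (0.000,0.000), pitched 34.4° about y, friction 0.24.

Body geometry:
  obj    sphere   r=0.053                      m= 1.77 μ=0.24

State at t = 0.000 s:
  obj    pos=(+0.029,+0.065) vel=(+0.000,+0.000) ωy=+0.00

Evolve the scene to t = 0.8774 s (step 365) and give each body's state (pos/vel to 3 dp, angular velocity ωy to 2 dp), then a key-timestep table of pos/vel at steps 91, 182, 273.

State at t = 0.8774 s:
  obj    pos=(+1.095,-0.665) vel=(+2.431,-1.664) ωy=+55.57

Key-timestep trajectory:
   step    t(s)  obj.x    obj.z    obj.vx   obj.vz 
     91  0.2188   +0.095  +0.020  +0.606  -0.415
    182  0.4375   +0.294  -0.117  +1.212  -0.830
    273  0.6562   +0.626  -0.344  +1.818  -1.245


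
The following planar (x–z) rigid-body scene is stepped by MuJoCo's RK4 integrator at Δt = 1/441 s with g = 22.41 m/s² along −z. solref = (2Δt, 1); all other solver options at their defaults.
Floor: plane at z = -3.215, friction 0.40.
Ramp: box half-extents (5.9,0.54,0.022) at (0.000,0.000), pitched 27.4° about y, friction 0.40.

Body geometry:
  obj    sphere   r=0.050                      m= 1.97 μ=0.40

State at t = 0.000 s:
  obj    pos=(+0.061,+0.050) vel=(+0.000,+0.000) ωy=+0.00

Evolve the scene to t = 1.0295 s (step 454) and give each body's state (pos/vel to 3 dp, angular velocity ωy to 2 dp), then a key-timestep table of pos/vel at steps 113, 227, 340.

State at t = 1.0295 s:
  obj    pos=(+3.527,-1.747) vel=(+6.733,-3.490) ωy=+151.66

Key-timestep trajectory:
   step    t(s)  obj.x    obj.z    obj.vx   obj.vz 
    113  0.2562   +0.276  -0.062  +1.676  -0.869
    227  0.5147   +0.927  -0.400  +3.366  -1.745
    340  0.7710   +2.005  -0.958  +5.042  -2.614


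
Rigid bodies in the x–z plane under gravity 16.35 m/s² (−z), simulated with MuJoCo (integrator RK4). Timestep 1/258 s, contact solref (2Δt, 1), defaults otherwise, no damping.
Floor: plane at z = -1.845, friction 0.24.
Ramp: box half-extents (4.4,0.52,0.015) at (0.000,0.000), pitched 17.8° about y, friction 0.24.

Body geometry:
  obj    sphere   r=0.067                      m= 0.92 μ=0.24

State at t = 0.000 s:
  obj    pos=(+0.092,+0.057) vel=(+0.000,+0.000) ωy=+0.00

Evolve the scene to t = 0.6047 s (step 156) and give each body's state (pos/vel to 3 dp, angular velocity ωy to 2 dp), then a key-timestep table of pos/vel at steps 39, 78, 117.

State at t = 0.6047 s:
  obj    pos=(+0.713,-0.143) vel=(+2.055,-0.660) ωy=+32.21

Key-timestep trajectory:
   step    t(s)  obj.x    obj.z    obj.vx   obj.vz 
     39  0.1512   +0.131  +0.044  +0.514  -0.165
     78  0.3023   +0.247  +0.007  +1.028  -0.330
    117  0.4535   +0.442  -0.056  +1.542  -0.495


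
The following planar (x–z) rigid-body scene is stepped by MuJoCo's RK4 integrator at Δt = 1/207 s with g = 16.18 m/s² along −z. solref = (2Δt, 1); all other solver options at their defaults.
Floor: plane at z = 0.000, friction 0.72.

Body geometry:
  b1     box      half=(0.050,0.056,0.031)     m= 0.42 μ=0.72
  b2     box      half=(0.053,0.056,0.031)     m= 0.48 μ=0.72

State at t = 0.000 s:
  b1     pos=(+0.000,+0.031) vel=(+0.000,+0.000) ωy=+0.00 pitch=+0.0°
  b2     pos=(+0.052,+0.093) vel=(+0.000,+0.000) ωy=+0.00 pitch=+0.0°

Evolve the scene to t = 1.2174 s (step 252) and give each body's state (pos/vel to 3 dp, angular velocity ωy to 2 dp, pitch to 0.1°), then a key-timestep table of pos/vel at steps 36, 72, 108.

State at t = 1.2174 s:
  b1     pos=(+0.000,+0.031) vel=(+0.000,+0.000) ωy=+0.00 pitch=+0.0°
  b2     pos=(+0.185,+0.031) vel=(+0.000,+0.000) ωy=+0.00 pitch=+180.0°

Key-timestep trajectory:
   step    t(s)  b1.x    b1.z    b1.vx   b1.vz   b2.x    b2.z    b2.vx   b2.vz 
     36  0.1739   +0.000  +0.031  -0.001  +0.000   +0.063  +0.090  +0.181  -0.119
     72  0.3478   +0.000  +0.031  +0.000  +0.000   +0.118  +0.060  +0.207  +0.042
    108  0.5217   +0.000  +0.031  +0.000  +0.000   +0.148  +0.059  +0.274  -0.077


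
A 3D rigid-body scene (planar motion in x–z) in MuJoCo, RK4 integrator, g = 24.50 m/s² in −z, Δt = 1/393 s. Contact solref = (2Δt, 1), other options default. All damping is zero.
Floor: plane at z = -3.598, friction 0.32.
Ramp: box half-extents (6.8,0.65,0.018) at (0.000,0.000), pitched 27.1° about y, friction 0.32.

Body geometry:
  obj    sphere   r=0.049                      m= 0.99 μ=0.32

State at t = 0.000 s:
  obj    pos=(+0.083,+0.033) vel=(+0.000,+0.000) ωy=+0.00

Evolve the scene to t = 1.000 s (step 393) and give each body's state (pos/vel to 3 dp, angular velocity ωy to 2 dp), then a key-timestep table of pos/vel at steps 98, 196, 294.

State at t = 1.000 s:
  obj    pos=(+3.631,-1.783) vel=(+7.097,-3.632) ωy=+162.68

Key-timestep trajectory:
   step    t(s)  obj.x    obj.z    obj.vx   obj.vz 
     98  0.2494   +0.304  -0.080  +1.770  -0.906
    196  0.4987   +0.966  -0.419  +3.539  -1.811
    294  0.7481   +2.069  -0.983  +5.309  -2.717


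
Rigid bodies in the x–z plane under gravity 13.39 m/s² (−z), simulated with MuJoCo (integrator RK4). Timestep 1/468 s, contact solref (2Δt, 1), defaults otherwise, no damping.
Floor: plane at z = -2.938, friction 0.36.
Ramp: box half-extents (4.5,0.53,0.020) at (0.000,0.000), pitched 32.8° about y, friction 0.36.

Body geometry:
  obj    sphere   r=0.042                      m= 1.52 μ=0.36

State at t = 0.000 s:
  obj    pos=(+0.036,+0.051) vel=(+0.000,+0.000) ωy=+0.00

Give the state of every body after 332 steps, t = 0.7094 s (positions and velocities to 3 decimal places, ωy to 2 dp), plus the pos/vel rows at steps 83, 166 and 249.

State at t = 0.7094 s:
  obj    pos=(+1.132,-0.656) vel=(+3.090,-1.991) ωy=+87.50

Key-timestep trajectory:
   step    t(s)  obj.x    obj.z    obj.vx   obj.vz 
     83  0.1774   +0.104  +0.006  +0.772  -0.498
    166  0.3547   +0.310  -0.126  +1.545  -0.996
    249  0.5321   +0.652  -0.347  +2.317  -1.493


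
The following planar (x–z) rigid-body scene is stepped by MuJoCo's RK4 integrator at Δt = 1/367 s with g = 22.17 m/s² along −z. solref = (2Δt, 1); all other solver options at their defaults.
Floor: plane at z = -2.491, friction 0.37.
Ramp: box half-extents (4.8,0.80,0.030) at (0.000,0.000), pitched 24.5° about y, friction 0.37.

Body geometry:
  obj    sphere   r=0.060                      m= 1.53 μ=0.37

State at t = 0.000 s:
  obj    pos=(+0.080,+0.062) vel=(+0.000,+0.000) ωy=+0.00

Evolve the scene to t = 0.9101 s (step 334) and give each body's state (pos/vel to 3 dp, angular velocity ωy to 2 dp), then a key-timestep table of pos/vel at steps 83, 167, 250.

State at t = 0.9101 s:
  obj    pos=(+2.555,-1.065) vel=(+5.438,-2.478) ωy=+99.60

Key-timestep trajectory:
   step    t(s)  obj.x    obj.z    obj.vx   obj.vz 
     83  0.2262   +0.233  -0.007  +1.352  -0.616
    167  0.4550   +0.699  -0.220  +2.719  -1.239
    250  0.6812   +1.467  -0.570  +4.071  -1.855


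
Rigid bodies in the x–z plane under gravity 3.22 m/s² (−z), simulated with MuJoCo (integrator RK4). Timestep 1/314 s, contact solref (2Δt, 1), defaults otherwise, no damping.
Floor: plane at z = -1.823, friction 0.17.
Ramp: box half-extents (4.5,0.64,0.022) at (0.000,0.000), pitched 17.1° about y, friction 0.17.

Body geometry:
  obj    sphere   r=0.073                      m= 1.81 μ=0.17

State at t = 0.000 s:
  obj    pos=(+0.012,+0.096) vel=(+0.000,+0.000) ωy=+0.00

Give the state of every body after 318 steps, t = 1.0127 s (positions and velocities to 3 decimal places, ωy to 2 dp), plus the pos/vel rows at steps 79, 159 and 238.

State at t = 1.0127 s:
  obj    pos=(+0.343,-0.006) vel=(+0.655,-0.201) ωy=+9.38

Key-timestep trajectory:
   step    t(s)  obj.x    obj.z    obj.vx   obj.vz 
     79  0.2516   +0.032  +0.089  +0.163  -0.050
    159  0.5064   +0.095  +0.070  +0.327  -0.101
    238  0.7580   +0.198  +0.039  +0.490  -0.151


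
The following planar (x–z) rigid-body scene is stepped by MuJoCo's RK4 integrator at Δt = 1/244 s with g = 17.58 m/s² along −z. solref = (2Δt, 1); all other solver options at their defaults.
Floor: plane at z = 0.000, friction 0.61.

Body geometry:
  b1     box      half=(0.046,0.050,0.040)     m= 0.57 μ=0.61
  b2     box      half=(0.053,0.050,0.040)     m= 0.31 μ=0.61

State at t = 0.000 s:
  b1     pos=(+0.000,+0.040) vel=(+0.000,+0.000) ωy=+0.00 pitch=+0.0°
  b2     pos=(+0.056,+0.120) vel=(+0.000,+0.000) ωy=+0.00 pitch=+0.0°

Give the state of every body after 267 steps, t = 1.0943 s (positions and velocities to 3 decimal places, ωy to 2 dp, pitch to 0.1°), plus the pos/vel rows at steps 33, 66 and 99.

State at t = 1.0943 s:
  b1     pos=(+0.000,+0.040) vel=(+0.000,+0.000) ωy=+0.00 pitch=+0.0°
  b2     pos=(+0.106,+0.053) vel=(+0.000,+0.000) ωy=+0.00 pitch=+90.0°

Key-timestep trajectory:
   step    t(s)  b1.x    b1.z    b1.vx   b1.vz   b2.x    b2.z    b2.vx   b2.vz 
     33  0.1352   +0.000  +0.040  +0.000  +0.000   +0.080  +0.104  +0.343  -0.446
     66  0.2705   +0.000  +0.040  +0.000  +0.000   +0.124  +0.063  +0.104  +0.036
     99  0.4057   +0.000  +0.040  +0.000  +0.000   +0.103  +0.053  -0.098  +0.140


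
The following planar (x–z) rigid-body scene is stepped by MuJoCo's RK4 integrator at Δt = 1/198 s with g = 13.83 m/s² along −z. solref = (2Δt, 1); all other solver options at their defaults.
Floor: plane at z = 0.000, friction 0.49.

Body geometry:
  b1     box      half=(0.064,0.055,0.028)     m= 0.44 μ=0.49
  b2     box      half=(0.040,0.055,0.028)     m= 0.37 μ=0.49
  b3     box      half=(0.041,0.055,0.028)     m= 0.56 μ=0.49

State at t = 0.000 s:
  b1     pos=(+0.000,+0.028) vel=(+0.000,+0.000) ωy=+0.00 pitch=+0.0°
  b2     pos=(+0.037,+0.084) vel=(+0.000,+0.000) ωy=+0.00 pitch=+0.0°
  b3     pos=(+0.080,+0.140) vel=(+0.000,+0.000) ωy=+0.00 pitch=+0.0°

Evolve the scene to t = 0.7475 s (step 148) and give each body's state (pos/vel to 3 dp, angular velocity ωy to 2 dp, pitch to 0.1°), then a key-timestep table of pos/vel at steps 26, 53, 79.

State at t = 0.7475 s:
  b1     pos=(+0.000,+0.028) vel=(+0.000,+0.000) ωy=+0.00 pitch=+0.0°
  b2     pos=(+0.035,+0.084) vel=(+0.000,+0.000) ωy=+0.00 pitch=+0.0°
  b3     pos=(+0.106,+0.041) vel=(+0.000,+0.000) ωy=+0.00 pitch=+90.0°

Key-timestep trajectory:
   step    t(s)  b1.x    b1.z    b1.vx   b1.vz   b2.x    b2.z    b2.vx   b2.vz   b3.x    b3.z    b3.vx   b3.vz 
     26  0.1313   +0.000  +0.028  +0.000  +0.000   +0.037  +0.084  -0.001  +0.000   +0.088  +0.138  +0.160  -0.065
     53  0.2677   +0.000  +0.028  +0.000  +0.000   +0.037  +0.084  +0.000  +0.000   +0.122  +0.055  +0.266  -1.463
     79  0.3990   +0.000  +0.028  +0.000  +0.000   +0.037  +0.084  +0.000  +0.000   +0.116  +0.046  -0.214  -0.080


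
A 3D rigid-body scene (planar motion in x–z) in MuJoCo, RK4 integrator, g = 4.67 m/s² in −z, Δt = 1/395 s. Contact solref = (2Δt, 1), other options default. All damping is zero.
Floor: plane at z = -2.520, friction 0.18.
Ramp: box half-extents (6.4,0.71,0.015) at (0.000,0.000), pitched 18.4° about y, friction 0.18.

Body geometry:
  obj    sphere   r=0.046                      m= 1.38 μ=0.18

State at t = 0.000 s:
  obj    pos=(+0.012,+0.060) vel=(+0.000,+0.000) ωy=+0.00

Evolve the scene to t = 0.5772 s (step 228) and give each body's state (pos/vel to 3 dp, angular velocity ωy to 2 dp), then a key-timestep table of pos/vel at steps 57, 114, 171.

State at t = 0.5772 s:
  obj    pos=(+0.179,+0.005) vel=(+0.577,-0.192) ωy=+13.21

Key-timestep trajectory:
   step    t(s)  obj.x    obj.z    obj.vx   obj.vz 
     57  0.1443   +0.022  +0.057  +0.144  -0.048
    114  0.2886   +0.054  +0.046  +0.288  -0.096
    171  0.4329   +0.106  +0.029  +0.433  -0.144


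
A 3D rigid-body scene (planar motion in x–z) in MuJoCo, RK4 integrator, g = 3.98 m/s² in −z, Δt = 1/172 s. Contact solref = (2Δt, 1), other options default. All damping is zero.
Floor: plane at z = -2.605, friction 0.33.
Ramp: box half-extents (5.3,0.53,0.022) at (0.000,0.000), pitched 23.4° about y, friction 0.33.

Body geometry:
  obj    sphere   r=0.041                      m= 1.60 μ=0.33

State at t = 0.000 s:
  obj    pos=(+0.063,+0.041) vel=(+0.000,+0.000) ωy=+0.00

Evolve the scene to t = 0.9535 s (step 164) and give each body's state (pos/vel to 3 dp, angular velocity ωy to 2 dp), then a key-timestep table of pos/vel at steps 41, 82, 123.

State at t = 0.9535 s:
  obj    pos=(+0.534,-0.163) vel=(+0.988,-0.428) ωy=+26.25

Key-timestep trajectory:
   step    t(s)  obj.x    obj.z    obj.vx   obj.vz 
     41  0.2384   +0.093  +0.029  +0.247  -0.107
     82  0.4767   +0.181  -0.010  +0.494  -0.214
    123  0.7151   +0.328  -0.073  +0.741  -0.321


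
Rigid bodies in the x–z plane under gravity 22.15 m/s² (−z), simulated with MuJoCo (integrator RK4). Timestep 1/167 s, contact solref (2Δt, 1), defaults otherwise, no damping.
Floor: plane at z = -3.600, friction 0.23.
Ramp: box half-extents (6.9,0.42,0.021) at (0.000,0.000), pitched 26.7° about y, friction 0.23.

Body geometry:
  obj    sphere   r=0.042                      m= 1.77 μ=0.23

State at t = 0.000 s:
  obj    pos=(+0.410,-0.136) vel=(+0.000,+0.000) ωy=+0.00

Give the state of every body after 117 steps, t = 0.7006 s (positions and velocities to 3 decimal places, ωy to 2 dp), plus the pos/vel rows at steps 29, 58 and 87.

State at t = 0.7006 s:
  obj    pos=(+1.969,-0.920) vel=(+4.450,-2.238) ωy=+118.54

Key-timestep trajectory:
   step    t(s)  obj.x    obj.z    obj.vx   obj.vz 
     29  0.1737   +0.506  -0.184  +1.103  -0.555
     58  0.3473   +0.793  -0.328  +2.206  -1.110
     87  0.5210   +1.272  -0.569  +3.309  -1.664


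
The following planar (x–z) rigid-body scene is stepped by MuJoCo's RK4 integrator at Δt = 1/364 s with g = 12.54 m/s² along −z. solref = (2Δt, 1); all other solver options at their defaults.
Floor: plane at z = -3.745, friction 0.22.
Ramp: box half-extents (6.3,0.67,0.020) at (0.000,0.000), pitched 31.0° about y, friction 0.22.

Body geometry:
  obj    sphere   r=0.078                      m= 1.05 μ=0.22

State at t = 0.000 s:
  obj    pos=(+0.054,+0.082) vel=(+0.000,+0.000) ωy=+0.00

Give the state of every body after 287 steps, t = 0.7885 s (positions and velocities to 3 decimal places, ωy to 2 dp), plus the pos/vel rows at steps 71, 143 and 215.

State at t = 0.7885 s:
  obj    pos=(+1.283,-0.657) vel=(+3.118,-1.874) ωy=+46.62

Key-timestep trajectory:
   step    t(s)  obj.x    obj.z    obj.vx   obj.vz 
     71  0.1951   +0.129  +0.037  +0.772  -0.464
    143  0.3929   +0.359  -0.102  +1.554  -0.934
    215  0.5907   +0.744  -0.333  +2.336  -1.404


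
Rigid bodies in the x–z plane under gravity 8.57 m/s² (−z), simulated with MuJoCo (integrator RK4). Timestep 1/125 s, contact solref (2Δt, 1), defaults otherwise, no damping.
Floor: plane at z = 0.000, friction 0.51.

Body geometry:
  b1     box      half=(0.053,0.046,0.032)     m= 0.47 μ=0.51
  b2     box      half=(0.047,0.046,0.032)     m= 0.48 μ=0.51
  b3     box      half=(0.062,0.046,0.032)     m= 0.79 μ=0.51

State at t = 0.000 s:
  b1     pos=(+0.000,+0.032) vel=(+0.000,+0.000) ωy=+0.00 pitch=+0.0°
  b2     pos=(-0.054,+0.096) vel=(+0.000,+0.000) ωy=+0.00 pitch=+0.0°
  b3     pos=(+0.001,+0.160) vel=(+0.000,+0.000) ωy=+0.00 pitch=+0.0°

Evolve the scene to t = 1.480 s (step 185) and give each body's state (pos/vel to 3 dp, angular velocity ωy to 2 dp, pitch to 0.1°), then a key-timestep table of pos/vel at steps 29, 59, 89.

State at t = 1.480 s:
  b1     pos=(+0.000,+0.032) vel=(+0.000,+0.000) ωy=+0.00 pitch=+0.0°
  b2     pos=(-0.097,+0.047) vel=(+0.000,+0.000) ωy=+0.00 pitch=-90.0°
  b3     pos=(+0.145,+0.032) vel=(+0.000,+0.000) ωy=+0.00 pitch=+180.0°

Key-timestep trajectory:
   step    t(s)  b1.x    b1.z    b1.vx   b1.vz   b2.x    b2.z    b2.vx   b2.vz   b3.x    b3.z    b3.vx   b3.vz 
     29  0.2320   +0.000  +0.032  +0.000  +0.000   -0.054  +0.096  -0.004  +0.000   +0.026  +0.136  +0.208  -0.476
     59  0.4720   +0.000  +0.032  +0.000  +0.000   -0.065  +0.094  -0.127  -0.045   +0.118  +0.079  +0.457  -0.829
     89  0.7120   +0.000  +0.032  +0.000  +0.000   -0.105  +0.051  +0.013  +0.004   +0.145  +0.032  +0.000  +0.000


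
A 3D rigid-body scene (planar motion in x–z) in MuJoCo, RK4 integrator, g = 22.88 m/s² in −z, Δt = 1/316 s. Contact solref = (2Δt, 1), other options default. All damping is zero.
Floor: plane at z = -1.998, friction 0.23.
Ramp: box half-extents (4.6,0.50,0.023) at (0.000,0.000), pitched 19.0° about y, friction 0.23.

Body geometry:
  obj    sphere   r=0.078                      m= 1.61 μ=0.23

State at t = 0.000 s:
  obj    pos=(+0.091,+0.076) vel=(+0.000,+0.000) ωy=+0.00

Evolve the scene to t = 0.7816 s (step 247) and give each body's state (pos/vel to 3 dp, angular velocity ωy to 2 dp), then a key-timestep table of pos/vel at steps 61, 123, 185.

State at t = 0.7816 s:
  obj    pos=(+1.628,-0.454) vel=(+3.932,-1.354) ωy=+53.31

Key-timestep trajectory:
   step    t(s)  obj.x    obj.z    obj.vx   obj.vz 
     61  0.1930   +0.185  +0.043  +0.971  -0.334
    123  0.3892   +0.472  -0.056  +1.958  -0.674
    185  0.5854   +0.953  -0.221  +2.945  -1.014


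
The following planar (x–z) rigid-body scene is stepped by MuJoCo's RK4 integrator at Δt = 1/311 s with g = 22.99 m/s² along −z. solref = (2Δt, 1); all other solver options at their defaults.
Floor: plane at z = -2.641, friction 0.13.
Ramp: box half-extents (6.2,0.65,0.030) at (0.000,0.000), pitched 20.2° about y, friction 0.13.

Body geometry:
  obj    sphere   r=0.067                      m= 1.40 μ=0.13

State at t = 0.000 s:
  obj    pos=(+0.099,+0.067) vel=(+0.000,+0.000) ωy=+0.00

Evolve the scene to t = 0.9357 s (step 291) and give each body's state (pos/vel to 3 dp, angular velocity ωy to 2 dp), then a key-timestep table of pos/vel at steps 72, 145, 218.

State at t = 0.9357 s:
  obj    pos=(+2.429,-0.790) vel=(+4.980,-1.832) ωy=+79.17

Key-timestep trajectory:
   step    t(s)  obj.x    obj.z    obj.vx   obj.vz 
     72  0.2315   +0.242  +0.014  +1.232  -0.453
    145  0.4662   +0.678  -0.146  +2.481  -0.913
    218  0.7010   +1.407  -0.414  +3.731  -1.373


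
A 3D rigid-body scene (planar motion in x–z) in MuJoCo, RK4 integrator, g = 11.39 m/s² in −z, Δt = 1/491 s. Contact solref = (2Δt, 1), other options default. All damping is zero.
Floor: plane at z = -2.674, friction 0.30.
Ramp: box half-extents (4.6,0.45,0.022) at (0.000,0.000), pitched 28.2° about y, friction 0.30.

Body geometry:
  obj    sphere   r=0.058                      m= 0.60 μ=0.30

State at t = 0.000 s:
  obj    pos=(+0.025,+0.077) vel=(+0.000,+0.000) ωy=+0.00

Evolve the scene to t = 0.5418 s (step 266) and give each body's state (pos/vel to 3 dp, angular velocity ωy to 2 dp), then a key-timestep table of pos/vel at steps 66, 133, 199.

State at t = 0.5418 s:
  obj    pos=(+0.522,-0.189) vel=(+1.836,-0.984) ωy=+35.91

Key-timestep trajectory:
   step    t(s)  obj.x    obj.z    obj.vx   obj.vz 
     66  0.1344   +0.056  +0.061  +0.456  -0.244
    133  0.2709   +0.149  +0.011  +0.918  -0.492
    199  0.4053   +0.303  -0.072  +1.373  -0.736


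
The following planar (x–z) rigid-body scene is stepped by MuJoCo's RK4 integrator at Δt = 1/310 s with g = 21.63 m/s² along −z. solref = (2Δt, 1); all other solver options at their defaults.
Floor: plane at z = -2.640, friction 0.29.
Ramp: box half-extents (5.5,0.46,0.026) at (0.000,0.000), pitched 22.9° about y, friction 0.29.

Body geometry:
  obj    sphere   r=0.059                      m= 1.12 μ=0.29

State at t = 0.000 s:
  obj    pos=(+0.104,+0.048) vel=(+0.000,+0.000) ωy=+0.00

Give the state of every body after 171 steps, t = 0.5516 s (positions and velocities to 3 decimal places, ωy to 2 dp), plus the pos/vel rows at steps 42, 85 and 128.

State at t = 0.5516 s:
  obj    pos=(+0.947,-0.308) vel=(+3.055,-1.290) ωy=+56.20

Key-timestep trajectory:
   step    t(s)  obj.x    obj.z    obj.vx   obj.vz 
     42  0.1355   +0.155  +0.027  +0.750  -0.317
     85  0.2742   +0.312  -0.040  +1.519  -0.642
    128  0.4129   +0.576  -0.151  +2.287  -0.966


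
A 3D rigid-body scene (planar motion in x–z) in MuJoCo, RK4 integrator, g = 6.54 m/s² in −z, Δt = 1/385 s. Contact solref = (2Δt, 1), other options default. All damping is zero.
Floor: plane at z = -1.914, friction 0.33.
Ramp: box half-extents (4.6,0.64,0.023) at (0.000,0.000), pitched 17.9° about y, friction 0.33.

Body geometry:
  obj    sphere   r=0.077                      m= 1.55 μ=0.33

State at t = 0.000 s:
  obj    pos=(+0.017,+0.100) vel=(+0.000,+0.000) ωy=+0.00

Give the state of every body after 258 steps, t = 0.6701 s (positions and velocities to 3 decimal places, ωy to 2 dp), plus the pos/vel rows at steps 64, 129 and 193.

State at t = 0.6701 s:
  obj    pos=(+0.324,+0.001) vel=(+0.916,-0.296) ωy=+12.49

Key-timestep trajectory:
   step    t(s)  obj.x    obj.z    obj.vx   obj.vz 
     64  0.1662   +0.036  +0.094  +0.227  -0.073
    129  0.3351   +0.094  +0.075  +0.458  -0.148
    193  0.5013   +0.189  +0.044  +0.685  -0.221


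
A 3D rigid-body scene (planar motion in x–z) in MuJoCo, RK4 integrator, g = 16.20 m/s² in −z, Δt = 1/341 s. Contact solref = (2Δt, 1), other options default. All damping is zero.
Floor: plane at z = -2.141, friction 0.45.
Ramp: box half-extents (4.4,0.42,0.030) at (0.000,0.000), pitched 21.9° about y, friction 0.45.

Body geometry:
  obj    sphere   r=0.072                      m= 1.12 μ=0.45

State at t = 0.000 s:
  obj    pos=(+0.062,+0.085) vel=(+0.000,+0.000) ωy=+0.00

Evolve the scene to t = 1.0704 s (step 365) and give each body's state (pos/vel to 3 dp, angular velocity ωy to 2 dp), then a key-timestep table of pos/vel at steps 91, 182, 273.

State at t = 1.0704 s:
  obj    pos=(+2.356,-0.837) vel=(+4.286,-1.723) ωy=+64.16

Key-timestep trajectory:
   step    t(s)  obj.x    obj.z    obj.vx   obj.vz 
     91  0.2669   +0.205  +0.028  +1.069  -0.430
    182  0.5337   +0.632  -0.144  +2.137  -0.859
    273  0.8006   +1.345  -0.431  +3.206  -1.289


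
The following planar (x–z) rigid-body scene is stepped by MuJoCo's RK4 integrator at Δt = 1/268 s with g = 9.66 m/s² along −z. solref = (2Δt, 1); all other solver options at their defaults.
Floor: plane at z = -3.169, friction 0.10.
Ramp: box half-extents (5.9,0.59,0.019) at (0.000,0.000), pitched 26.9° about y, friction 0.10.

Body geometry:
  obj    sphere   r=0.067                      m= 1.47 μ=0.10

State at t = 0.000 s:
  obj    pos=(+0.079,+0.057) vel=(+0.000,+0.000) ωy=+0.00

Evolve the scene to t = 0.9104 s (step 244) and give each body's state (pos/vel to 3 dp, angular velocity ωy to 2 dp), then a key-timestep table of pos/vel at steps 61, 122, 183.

State at t = 0.9104 s:
  obj    pos=(+1.376,-0.602) vel=(+2.843,-1.462) ωy=+29.19

Key-timestep trajectory:
   step    t(s)  obj.x    obj.z    obj.vx   obj.vz 
     61  0.2276   +0.160  +0.015  +0.712  -0.363
    122  0.4552   +0.403  -0.108  +1.430  -0.708
    183  0.6828   +0.808  -0.314  +2.144  -1.066


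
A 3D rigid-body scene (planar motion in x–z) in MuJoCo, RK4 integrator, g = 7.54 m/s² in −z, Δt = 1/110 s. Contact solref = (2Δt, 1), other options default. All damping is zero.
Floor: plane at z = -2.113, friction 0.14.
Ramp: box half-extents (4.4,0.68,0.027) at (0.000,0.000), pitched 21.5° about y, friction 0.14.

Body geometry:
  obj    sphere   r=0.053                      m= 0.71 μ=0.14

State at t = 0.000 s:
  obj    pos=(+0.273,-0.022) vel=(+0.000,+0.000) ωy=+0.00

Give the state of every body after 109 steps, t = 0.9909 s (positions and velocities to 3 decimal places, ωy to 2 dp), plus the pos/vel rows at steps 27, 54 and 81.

State at t = 0.9909 s:
  obj    pos=(+1.175,-0.377) vel=(+1.820,-0.717) ωy=+36.88

Key-timestep trajectory:
   step    t(s)  obj.x    obj.z    obj.vx   obj.vz 
     27  0.2455   +0.329  -0.043  +0.451  -0.178
     54  0.4909   +0.495  -0.109  +0.902  -0.355
     81  0.7364   +0.771  -0.218  +1.353  -0.533


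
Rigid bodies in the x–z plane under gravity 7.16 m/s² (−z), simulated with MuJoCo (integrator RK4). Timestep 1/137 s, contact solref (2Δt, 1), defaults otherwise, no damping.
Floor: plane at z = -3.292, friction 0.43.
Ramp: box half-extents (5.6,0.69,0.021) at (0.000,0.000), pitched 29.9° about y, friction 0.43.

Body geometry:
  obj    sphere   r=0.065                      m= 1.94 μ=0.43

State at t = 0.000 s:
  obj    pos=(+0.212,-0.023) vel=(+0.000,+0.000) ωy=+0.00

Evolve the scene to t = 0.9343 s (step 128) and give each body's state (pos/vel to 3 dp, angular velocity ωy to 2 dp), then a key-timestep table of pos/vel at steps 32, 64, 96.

State at t = 0.9343 s:
  obj    pos=(+1.177,-0.578) vel=(+2.065,-1.187) ωy=+36.64

Key-timestep trajectory:
   step    t(s)  obj.x    obj.z    obj.vx   obj.vz 
     32  0.2336   +0.272  -0.057  +0.516  -0.297
     64  0.4672   +0.453  -0.162  +1.033  -0.594
     96  0.7007   +0.755  -0.335  +1.549  -0.891


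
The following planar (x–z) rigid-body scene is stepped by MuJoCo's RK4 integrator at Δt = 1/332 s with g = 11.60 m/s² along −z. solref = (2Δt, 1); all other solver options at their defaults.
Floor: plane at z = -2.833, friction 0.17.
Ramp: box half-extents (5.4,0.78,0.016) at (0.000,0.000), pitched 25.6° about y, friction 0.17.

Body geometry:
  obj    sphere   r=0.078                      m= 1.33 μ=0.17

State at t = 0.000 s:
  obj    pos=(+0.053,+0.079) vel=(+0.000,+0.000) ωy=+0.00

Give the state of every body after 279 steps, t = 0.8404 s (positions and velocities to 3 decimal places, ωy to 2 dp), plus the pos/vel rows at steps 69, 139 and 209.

State at t = 0.8404 s:
  obj    pos=(+1.193,-0.467) vel=(+2.713,-1.300) ωy=+38.56

Key-timestep trajectory:
   step    t(s)  obj.x    obj.z    obj.vx   obj.vz 
     69  0.2078   +0.123  +0.045  +0.671  -0.322
    139  0.4187   +0.336  -0.057  +1.352  -0.648
    209  0.6295   +0.693  -0.228  +2.033  -0.974


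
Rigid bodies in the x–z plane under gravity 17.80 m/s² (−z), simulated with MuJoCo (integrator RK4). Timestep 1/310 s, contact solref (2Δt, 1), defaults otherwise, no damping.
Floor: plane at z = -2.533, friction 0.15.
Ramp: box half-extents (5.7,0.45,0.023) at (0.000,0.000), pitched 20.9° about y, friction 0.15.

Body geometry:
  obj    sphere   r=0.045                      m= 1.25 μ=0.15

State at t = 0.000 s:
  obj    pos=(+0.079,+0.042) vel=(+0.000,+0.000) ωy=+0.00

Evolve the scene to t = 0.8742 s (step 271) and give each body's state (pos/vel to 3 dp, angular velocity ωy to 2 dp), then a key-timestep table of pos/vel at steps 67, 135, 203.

State at t = 0.8742 s:
  obj    pos=(+1.698,-0.576) vel=(+3.704,-1.415) ωy=+88.09

Key-timestep trajectory:
   step    t(s)  obj.x    obj.z    obj.vx   obj.vz 
     67  0.2161   +0.178  +0.005  +0.916  -0.350
    135  0.4355   +0.481  -0.111  +1.845  -0.705
    203  0.6548   +0.988  -0.304  +2.775  -1.060


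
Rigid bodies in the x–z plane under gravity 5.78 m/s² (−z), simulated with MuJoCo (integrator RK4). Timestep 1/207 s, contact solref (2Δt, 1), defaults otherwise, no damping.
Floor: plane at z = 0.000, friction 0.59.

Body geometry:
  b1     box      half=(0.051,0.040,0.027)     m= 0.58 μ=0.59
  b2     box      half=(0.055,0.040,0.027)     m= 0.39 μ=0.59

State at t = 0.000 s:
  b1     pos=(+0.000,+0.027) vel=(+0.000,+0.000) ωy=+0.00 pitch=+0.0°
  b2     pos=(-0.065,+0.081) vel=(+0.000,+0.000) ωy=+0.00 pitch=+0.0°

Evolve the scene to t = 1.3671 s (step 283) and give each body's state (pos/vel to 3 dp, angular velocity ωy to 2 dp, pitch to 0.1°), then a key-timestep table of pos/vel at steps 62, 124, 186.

State at t = 1.3671 s:
  b1     pos=(+0.000,+0.027) vel=(+0.000,+0.000) ωy=+0.00 pitch=+0.0°
  b2     pos=(-0.123,+0.055) vel=(+0.000,+0.000) ωy=+0.00 pitch=-90.0°

Key-timestep trajectory:
   step    t(s)  b1.x    b1.z    b1.vx   b1.vz   b2.x    b2.z    b2.vx   b2.vz 
     62  0.2995   +0.000  +0.027  +0.000  +0.000   -0.095  +0.061  -0.113  +0.004
    124  0.5990   +0.000  +0.027  +0.000  +0.000   -0.133  +0.059  -0.018  +0.005
    186  0.8986   +0.000  +0.027  +0.000  +0.000   -0.123  +0.055  -0.114  -0.054


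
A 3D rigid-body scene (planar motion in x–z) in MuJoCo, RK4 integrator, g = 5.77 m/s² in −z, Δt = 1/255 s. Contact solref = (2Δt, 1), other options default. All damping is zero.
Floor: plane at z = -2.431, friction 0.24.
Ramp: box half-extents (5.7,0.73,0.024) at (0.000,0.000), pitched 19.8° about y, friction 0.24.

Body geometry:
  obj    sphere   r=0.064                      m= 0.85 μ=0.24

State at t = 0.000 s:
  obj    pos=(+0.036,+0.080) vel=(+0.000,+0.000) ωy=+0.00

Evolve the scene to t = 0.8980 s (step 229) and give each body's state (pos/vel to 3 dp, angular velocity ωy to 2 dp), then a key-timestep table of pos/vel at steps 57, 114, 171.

State at t = 0.8980 s:
  obj    pos=(+0.566,-0.110) vel=(+1.180,-0.425) ωy=+19.59

Key-timestep trajectory:
   step    t(s)  obj.x    obj.z    obj.vx   obj.vz 
     57  0.2235   +0.069  +0.069  +0.294  -0.106
    114  0.4471   +0.167  +0.033  +0.587  -0.211
    171  0.6706   +0.332  -0.026  +0.881  -0.317


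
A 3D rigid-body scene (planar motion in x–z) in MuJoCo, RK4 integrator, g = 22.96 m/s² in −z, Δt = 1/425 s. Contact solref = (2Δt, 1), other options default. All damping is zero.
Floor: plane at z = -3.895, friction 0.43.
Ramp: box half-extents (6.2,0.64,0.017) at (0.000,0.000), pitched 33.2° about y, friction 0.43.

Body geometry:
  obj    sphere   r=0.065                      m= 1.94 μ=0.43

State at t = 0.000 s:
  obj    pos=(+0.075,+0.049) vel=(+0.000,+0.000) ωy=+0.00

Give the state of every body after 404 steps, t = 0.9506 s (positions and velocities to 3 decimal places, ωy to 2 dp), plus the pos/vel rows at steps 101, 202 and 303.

State at t = 0.9506 s:
  obj    pos=(+3.470,-2.173) vel=(+7.143,-4.674) ωy=+131.32

Key-timestep trajectory:
   step    t(s)  obj.x    obj.z    obj.vx   obj.vz 
    101  0.2376   +0.287  -0.090  +1.786  -1.169
    202  0.4753   +0.924  -0.507  +3.572  -2.337
    303  0.7129   +1.985  -1.201  +5.357  -3.506


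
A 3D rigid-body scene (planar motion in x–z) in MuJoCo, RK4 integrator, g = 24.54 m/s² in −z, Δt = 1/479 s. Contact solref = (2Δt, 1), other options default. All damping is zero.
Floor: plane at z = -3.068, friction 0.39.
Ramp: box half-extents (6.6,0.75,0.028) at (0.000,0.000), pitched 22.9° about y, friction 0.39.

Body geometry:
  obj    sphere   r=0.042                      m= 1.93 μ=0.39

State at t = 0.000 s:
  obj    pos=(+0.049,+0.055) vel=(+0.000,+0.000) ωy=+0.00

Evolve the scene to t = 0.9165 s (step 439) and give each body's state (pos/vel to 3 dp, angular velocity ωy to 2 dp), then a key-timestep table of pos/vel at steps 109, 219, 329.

State at t = 0.9165 s:
  obj    pos=(+2.688,-1.059) vel=(+5.758,-2.432) ωy=+148.83

Key-timestep trajectory:
   step    t(s)  obj.x    obj.z    obj.vx   obj.vz 
    109  0.2276   +0.212  -0.013  +1.430  -0.604
    219  0.4572   +0.706  -0.222  +2.873  -1.214
    329  0.6868   +1.531  -0.571  +4.316  -1.823


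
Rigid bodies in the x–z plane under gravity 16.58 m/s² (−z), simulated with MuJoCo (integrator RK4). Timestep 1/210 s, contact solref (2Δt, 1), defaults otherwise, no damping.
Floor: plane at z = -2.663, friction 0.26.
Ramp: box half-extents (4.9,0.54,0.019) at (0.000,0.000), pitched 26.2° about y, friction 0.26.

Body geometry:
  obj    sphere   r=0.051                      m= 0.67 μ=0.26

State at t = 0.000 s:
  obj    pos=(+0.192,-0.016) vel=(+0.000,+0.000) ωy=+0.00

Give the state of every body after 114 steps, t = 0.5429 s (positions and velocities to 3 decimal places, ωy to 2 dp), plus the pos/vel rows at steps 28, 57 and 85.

State at t = 0.5429 s:
  obj    pos=(+0.883,-0.357) vel=(+2.547,-1.253) ωy=+55.64

Key-timestep trajectory:
   step    t(s)  obj.x    obj.z    obj.vx   obj.vz 
     28  0.1333   +0.234  -0.037  +0.626  -0.308
     57  0.2714   +0.365  -0.101  +1.274  -0.627
     85  0.4048   +0.576  -0.206  +1.899  -0.934


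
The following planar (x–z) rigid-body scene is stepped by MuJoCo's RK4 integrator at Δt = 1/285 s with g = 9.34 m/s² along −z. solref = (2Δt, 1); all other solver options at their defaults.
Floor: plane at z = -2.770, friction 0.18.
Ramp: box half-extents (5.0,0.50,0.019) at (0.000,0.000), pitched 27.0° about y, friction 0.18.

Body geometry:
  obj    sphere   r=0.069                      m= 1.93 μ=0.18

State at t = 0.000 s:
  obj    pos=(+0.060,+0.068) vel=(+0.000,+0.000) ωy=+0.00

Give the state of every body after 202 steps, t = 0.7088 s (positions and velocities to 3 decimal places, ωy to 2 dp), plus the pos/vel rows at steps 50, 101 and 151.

State at t = 0.7088 s:
  obj    pos=(+0.738,-0.277) vel=(+1.913,-0.975) ωy=+31.10

Key-timestep trajectory:
   step    t(s)  obj.x    obj.z    obj.vx   obj.vz 
     50  0.1754   +0.102  +0.047  +0.474  -0.241
    101  0.3544   +0.230  -0.018  +0.957  -0.487
    151  0.5298   +0.439  -0.125  +1.430  -0.729
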